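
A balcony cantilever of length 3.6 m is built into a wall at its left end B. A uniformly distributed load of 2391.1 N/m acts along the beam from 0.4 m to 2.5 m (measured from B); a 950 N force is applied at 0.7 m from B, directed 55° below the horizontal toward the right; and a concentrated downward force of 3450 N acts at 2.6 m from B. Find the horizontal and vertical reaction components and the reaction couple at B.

Resultant of the distributed load: 2391.1 × 2.1 = 5021.31 N at 1.45 m from B.
ΣF_x = 0: B_x + 950·cos55° = 0 → B_x = -544.9 N.
ΣF_y = 0: B_y − 2391.1·2.1 − 950·sin55° − 3450 = 0 → B_y = 9250 N.
ΣM about B: M_B − (2391.1·2.1)·1.45 − 950·sin55°·0.7 − 3450·2.6 = 0 → M_B = 16800 N·m.

B_x = -544.9 N, B_y = 9250 N, M_B = 16800 N·m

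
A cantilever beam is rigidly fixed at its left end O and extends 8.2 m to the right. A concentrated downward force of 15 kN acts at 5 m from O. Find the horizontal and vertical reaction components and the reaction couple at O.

ΣF_x = 0: O_x = 0.
ΣF_y = 0: O_y − 15 = 0 → O_y = 15.00 kN.
ΣM about O: M_O − 15·5 = 0 → M_O = 75.00 kN·m.

O_x = 0, O_y = 15.00 kN, M_O = 75.00 kN·m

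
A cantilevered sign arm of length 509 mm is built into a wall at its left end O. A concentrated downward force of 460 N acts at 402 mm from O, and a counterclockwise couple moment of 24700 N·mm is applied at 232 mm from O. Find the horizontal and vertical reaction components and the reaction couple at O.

ΣF_x = 0: O_x = 0.
ΣF_y = 0: O_y − 460 = 0 → O_y = 460.0 N.
ΣM about O: M_O − 460·402 + 24700 = 0 → M_O = 160200 N·mm.

O_x = 0, O_y = 460.0 N, M_O = 160200 N·mm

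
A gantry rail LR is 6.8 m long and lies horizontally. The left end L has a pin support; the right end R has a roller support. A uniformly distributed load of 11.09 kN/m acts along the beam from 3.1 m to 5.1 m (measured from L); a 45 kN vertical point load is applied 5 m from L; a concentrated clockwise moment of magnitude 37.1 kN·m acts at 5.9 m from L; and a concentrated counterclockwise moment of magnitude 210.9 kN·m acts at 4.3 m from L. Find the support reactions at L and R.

Resultant of the distributed load: 11.09 × 2 = 22.18 kN at 4.1 m from L.
Taking moments about L: R_y·6.8 − (11.09·2)·4.1 − 45·5 − 37.1 + 210.9 = 0 → R_y = 142.138/6.8 = 20.9026 ≈ 20.90 kN.
ΣF_y = 0: L_y + 20.9026 − 11.09·2 − 45 = 0 → L_y = 46.28 kN.
ΣF_x = 0: no horizontal applied forces, so L_x = 0.

L_x = 0, L_y = 46.28 kN, R_y = 20.90 kN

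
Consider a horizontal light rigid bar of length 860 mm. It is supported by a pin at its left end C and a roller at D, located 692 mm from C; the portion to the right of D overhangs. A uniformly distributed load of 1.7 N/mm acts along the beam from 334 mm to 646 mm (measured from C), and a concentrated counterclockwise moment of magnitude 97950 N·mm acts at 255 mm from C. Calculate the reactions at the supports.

Resultant of the distributed load: 1.7 × 312 = 530.4 N at 490 mm from C.
Moments about C: D_y·692 − (1.7·312)·490 + 97950 = 0 → D_y = 161946/692 = 234.026 ≈ 234.0 N.
ΣF_y = 0: C_y + 234.026 − 1.7·312 = 0 → C_y = 296.4 N.
ΣF_x = 0: no horizontal applied forces, so C_x = 0.

C_x = 0, C_y = 296.4 N, D_y = 234.0 N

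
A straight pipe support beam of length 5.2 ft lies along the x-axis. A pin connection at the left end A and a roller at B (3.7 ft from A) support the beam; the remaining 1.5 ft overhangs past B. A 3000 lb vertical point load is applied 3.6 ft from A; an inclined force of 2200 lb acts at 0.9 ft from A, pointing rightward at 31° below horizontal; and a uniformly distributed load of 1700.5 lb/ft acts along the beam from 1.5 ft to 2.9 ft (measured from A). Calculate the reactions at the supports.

A_x = -1886 lb, A_y = 1904 lb, B_y = 4610 lb

Resultant of the distributed load: 1700.5 × 1.4 = 2380.7 lb at 2.2 ft from A.
Taking moments about A: B_y·3.7 − 3000·3.6 − 2200·sin31°·0.9 − (1700.5·1.4)·2.2 = 0 → B_y = 17057.3/3.7 = 4610.08 ≈ 4610 lb.
ΣF_y = 0: A_y + 4610.08 − 3000 − 2200·sin31° − 1700.5·1.4 = 0 → A_y = 1904 lb.
ΣF_x = 0: A_x + 2200·cos31° = 0 → A_x = -1886 lb.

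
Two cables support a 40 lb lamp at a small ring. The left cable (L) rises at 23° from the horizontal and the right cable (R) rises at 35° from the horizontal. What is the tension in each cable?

ΣF_x = 0: −T_L·cos23° + T_R·cos35° = 0 → T_R = 1.12373·T_L.
ΣF_y = 0: T_L·sin23° + T_R·sin35° = 40.
Substitute: T_L·(0.390731 + 1.12373·0.573576) = 40 → T_L = 38.6371 ≈ 38.64 lb.
Then T_R = 1.12373 × 38.6371 = 43.42 lb.

T_L = 38.64 lb, T_R = 43.42 lb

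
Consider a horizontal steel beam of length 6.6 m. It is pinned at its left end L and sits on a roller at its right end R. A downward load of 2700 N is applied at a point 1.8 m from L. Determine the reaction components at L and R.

ΣM about L: R_y·6.6 − 2700·1.8 = 0 → R_y = 4860/6.6 = 736.364 ≈ 736.4 N.
ΣF_y = 0: L_y + 736.364 − 2700 = 0 → L_y = 1964 N.
ΣF_x = 0: no horizontal applied forces, so L_x = 0.

L_x = 0, L_y = 1964 N, R_y = 736.4 N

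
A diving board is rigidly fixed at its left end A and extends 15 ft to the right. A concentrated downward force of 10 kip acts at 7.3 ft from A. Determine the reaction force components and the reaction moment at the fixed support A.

A_x = 0, A_y = 10.00 kip, M_A = 73.00 kip·ft

ΣF_x = 0: A_x = 0.
ΣF_y = 0: A_y − 10 = 0 → A_y = 10.00 kip.
ΣM about A: M_A − 10·7.3 = 0 → M_A = 73.00 kip·ft.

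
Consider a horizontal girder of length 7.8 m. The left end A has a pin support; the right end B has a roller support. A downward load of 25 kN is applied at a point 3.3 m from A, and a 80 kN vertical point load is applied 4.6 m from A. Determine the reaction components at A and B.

A_x = 0, A_y = 47.24 kN, B_y = 57.76 kN

ΣM about A: B_y·7.8 − 25·3.3 − 80·4.6 = 0 → B_y = 450.5/7.8 = 57.7564 ≈ 57.76 kN.
ΣF_y = 0: A_y + 57.7564 − 25 − 80 = 0 → A_y = 47.24 kN.
ΣF_x = 0: no horizontal applied forces, so A_x = 0.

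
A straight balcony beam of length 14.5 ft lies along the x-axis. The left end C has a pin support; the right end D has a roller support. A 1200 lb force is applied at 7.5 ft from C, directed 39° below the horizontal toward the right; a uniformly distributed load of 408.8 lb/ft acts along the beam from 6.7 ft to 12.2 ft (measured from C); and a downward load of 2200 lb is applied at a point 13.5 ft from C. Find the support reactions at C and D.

C_x = -932.6 lb, C_y = 1299 lb, D_y = 3904 lb

Resultant of the distributed load: 408.8 × 5.5 = 2248.4 lb at 9.45 ft from C.
Moments about C: D_y·14.5 − 1200·sin39°·7.5 − (408.8·5.5)·9.45 − 2200·13.5 = 0 → D_y = 56611.3/14.5 = 3904.23 ≈ 3904 lb.
ΣF_y = 0: C_y + 3904.23 − 1200·sin39° − 408.8·5.5 − 2200 = 0 → C_y = 1299 lb.
ΣF_x = 0: C_x + 1200·cos39° = 0 → C_x = -932.6 lb.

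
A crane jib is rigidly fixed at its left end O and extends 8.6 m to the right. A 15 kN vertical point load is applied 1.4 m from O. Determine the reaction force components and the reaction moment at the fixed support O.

ΣF_x = 0: O_x = 0.
ΣF_y = 0: O_y − 15 = 0 → O_y = 15.00 kN.
ΣM about O: M_O − 15·1.4 = 0 → M_O = 21.00 kN·m.

O_x = 0, O_y = 15.00 kN, M_O = 21.00 kN·m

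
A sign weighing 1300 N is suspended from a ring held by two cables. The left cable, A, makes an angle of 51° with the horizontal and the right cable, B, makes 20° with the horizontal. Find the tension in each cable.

ΣF_x = 0: −T_A·cos51° + T_B·cos20° = 0 → T_B = 0.669709·T_A.
ΣF_y = 0: T_A·sin51° + T_B·sin20° = 1300.
Substitute: T_A·(0.777146 + 0.669709·0.34202) = 1300 → T_A = 1291.99 ≈ 1292 N.
Then T_B = 0.669709 × 1291.99 = 865.3 N.

T_A = 1292 N, T_B = 865.3 N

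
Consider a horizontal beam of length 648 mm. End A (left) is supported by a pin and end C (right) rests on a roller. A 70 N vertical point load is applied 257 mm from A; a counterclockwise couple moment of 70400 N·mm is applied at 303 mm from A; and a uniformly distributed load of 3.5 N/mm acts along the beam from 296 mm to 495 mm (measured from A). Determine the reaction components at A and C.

A_x = 0, A_y = 422.3 N, C_y = 344.2 N

Resultant of the distributed load: 3.5 × 199 = 696.5 N at 395.5 mm from A.
Taking moments about A: C_y·648 − 70·257 + 70400 − (3.5·199)·395.5 = 0 → C_y = 223055.75/648 = 344.222 ≈ 344.2 N.
ΣF_y = 0: A_y + 344.222 − 70 − 3.5·199 = 0 → A_y = 422.3 N.
ΣF_x = 0: no horizontal applied forces, so A_x = 0.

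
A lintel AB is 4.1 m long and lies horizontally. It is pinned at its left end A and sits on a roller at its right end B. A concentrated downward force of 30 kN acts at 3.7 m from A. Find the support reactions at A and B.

A_x = 0, A_y = 2.927 kN, B_y = 27.07 kN

ΣM about A: B_y·4.1 − 30·3.7 = 0 → B_y = 111/4.1 = 27.0732 ≈ 27.07 kN.
ΣF_y = 0: A_y + 27.0732 − 30 = 0 → A_y = 2.927 kN.
ΣF_x = 0: no horizontal applied forces, so A_x = 0.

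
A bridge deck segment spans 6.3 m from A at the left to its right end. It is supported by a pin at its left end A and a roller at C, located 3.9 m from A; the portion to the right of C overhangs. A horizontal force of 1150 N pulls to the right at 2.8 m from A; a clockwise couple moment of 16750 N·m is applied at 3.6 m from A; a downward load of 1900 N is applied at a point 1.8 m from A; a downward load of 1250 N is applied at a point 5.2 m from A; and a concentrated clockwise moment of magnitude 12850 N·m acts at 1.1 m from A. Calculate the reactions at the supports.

A_x = -1150 N, A_y = -6983 N, C_y = 10130 N

Moments about A: C_y·3.9 − 16750 − 1900·1.8 − 1250·5.2 − 12850 = 0 → C_y = 39520/3.9 = 10133.3 ≈ 10130 N.
ΣF_y = 0: A_y + 10133.3 − 1900 − 1250 = 0 → A_y = -6983 N.
ΣF_x = 0: A_x + 1150 = 0 → A_x = -1150 N.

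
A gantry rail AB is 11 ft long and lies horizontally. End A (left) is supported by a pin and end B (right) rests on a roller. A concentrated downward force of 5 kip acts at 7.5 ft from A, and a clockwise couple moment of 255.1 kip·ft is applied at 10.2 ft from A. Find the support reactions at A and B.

A_x = 0, A_y = -21.60 kip, B_y = 26.60 kip

Taking moments about A: B_y·11 − 5·7.5 − 255.1 = 0 → B_y = 292.6/11 = 26.60 kip.
ΣF_y = 0: A_y + 26.6 − 5 = 0 → A_y = -21.60 kip.
ΣF_x = 0: no horizontal applied forces, so A_x = 0.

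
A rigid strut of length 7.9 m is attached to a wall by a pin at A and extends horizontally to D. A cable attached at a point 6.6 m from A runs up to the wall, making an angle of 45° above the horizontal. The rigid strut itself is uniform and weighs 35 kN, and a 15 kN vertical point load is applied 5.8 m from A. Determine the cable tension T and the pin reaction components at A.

ΣM about A: T·sin45°·6.6 − 35·3.95 − 15·5.8 = 0 → T = 225.25/(6.6·0.707107) = 48.2654 ≈ 48.27 kN.
ΣF_x = 0: A_x − T·cos45° = 0 → A_x = 48.2654 × 0.707107 = 34.13 kN.
ΣF_y = 0: A_y + T·sin45° − 35 − 15 = 0 → A_y = 50 − 48.2654 × 0.707107 = 15.87 kN.

T = 48.27 kN, A_x = 34.13 kN, A_y = 15.87 kN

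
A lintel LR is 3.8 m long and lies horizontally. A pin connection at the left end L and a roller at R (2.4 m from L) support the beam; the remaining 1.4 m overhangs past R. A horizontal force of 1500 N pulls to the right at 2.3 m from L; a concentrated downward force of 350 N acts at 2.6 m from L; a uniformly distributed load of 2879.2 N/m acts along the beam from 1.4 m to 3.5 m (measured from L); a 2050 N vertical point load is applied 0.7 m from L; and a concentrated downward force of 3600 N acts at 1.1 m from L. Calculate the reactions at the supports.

L_x = -1500 N, L_y = 3247 N, R_y = 8799 N

Resultant of the distributed load: 2879.2 × 2.1 = 6046.32 N at 2.45 m from L.
Taking moments about L: R_y·2.4 − 350·2.6 − (2879.2·2.1)·2.45 − 2050·0.7 − 3600·1.1 = 0 → R_y = 21118.484/2.4 = 8799.37 ≈ 8799 N.
ΣF_y = 0: L_y + 8799.37 − 350 − 2879.2·2.1 − 2050 − 3600 = 0 → L_y = 3247 N.
ΣF_x = 0: L_x + 1500 = 0 → L_x = -1500 N.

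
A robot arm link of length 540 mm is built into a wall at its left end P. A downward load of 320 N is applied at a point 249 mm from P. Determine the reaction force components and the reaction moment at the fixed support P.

P_x = 0, P_y = 320.0 N, M_P = 79680 N·mm

ΣF_x = 0: P_x = 0.
ΣF_y = 0: P_y − 320 = 0 → P_y = 320.0 N.
ΣM about P: M_P − 320·249 = 0 → M_P = 79680 N·mm.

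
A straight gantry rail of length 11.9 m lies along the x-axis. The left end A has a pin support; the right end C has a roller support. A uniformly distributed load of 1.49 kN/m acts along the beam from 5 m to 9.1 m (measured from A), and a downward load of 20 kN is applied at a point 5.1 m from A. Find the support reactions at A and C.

Resultant of the distributed load: 1.49 × 4.1 = 6.109 kN at 7.05 m from A.
Moments about A: C_y·11.9 − (1.49·4.1)·7.05 − 20·5.1 = 0 → C_y = 145.06845/11.9 = 12.1906 ≈ 12.19 kN.
ΣF_y = 0: A_y + 12.1906 − 1.49·4.1 − 20 = 0 → A_y = 13.92 kN.
ΣF_x = 0: no horizontal applied forces, so A_x = 0.

A_x = 0, A_y = 13.92 kN, C_y = 12.19 kN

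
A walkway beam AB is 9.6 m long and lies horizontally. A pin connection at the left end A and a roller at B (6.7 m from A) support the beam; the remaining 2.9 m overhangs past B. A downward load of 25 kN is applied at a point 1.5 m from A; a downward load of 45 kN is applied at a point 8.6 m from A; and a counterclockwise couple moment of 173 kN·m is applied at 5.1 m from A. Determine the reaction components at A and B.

A_x = 0, A_y = 32.46 kN, B_y = 37.54 kN

ΣM about A: B_y·6.7 − 25·1.5 − 45·8.6 + 173 = 0 → B_y = 251.5/6.7 = 37.5373 ≈ 37.54 kN.
ΣF_y = 0: A_y + 37.5373 − 25 − 45 = 0 → A_y = 32.46 kN.
ΣF_x = 0: no horizontal applied forces, so A_x = 0.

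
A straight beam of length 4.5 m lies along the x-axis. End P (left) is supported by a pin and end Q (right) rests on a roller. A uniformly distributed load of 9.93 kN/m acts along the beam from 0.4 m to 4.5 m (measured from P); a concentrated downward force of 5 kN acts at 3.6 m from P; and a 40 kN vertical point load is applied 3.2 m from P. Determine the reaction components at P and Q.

Resultant of the distributed load: 9.93 × 4.1 = 40.713 kN at 2.45 m from P.
ΣM about P: Q_y·4.5 − (9.93·4.1)·2.45 − 5·3.6 − 40·3.2 = 0 → Q_y = 245.74685/4.5 = 54.6104 ≈ 54.61 kN.
ΣF_y = 0: P_y + 54.6104 − 9.93·4.1 − 5 − 40 = 0 → P_y = 31.10 kN.
ΣF_x = 0: no horizontal applied forces, so P_x = 0.

P_x = 0, P_y = 31.10 kN, Q_y = 54.61 kN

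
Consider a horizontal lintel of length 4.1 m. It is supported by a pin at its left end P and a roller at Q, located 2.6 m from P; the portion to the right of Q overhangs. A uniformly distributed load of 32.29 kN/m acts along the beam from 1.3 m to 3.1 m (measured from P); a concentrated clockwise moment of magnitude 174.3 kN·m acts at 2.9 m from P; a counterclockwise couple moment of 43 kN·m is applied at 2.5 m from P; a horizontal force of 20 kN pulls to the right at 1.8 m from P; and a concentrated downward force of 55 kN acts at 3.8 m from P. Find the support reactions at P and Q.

Resultant of the distributed load: 32.29 × 1.8 = 58.122 kN at 2.2 m from P.
ΣM about P: Q_y·2.6 − (32.29·1.8)·2.2 − 174.3 + 43 − 55·3.8 = 0 → Q_y = 468.1684/2.6 = 180.065 ≈ 180.1 kN.
ΣF_y = 0: P_y + 180.065 − 32.29·1.8 − 55 = 0 → P_y = -66.94 kN.
ΣF_x = 0: P_x + 20 = 0 → P_x = -20.00 kN.

P_x = -20.00 kN, P_y = -66.94 kN, Q_y = 180.1 kN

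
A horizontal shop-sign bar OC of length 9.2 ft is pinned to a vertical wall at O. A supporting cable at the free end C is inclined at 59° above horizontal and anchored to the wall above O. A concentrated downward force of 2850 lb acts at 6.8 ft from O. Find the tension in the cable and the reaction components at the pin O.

T = 2458 lb, O_x = 1266 lb, O_y = 743.5 lb

ΣM about O: T·sin59°·9.2 − 2850·6.8 = 0 → T = 19380/(9.2·0.857167) = 2457.54 ≈ 2458 lb.
ΣF_x = 0: O_x − T·cos59° = 0 → O_x = 2457.54 × 0.515038 = 1266 lb.
ΣF_y = 0: O_y + T·sin59° − 2850 = 0 → O_y = 2850 − 2457.54 × 0.857167 = 743.5 lb.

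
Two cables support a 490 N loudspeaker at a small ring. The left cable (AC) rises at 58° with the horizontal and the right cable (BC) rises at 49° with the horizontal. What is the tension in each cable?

ΣF_x = 0: −T_AC·cos58° + T_BC·cos49° = 0 → T_BC = 0.807731·T_AC.
ΣF_y = 0: T_AC·sin58° + T_BC·sin49° = 490.
Substitute: T_AC·(0.848048 + 0.807731·0.75471) = 490 → T_AC = 336.157 ≈ 336.2 N.
Then T_BC = 0.807731 × 336.157 = 271.5 N.

T_AC = 336.2 N, T_BC = 271.5 N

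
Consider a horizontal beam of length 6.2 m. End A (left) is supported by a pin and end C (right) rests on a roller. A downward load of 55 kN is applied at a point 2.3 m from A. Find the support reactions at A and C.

A_x = 0, A_y = 34.60 kN, C_y = 20.40 kN

Moments about A: C_y·6.2 − 55·2.3 = 0 → C_y = 126.5/6.2 = 20.4032 ≈ 20.40 kN.
ΣF_y = 0: A_y + 20.4032 − 55 = 0 → A_y = 34.60 kN.
ΣF_x = 0: no horizontal applied forces, so A_x = 0.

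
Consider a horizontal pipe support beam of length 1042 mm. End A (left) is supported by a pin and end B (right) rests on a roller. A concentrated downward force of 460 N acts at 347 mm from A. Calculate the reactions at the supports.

A_x = 0, A_y = 306.8 N, B_y = 153.2 N

Taking moments about A: B_y·1042 − 460·347 = 0 → B_y = 159620/1042 = 153.186 ≈ 153.2 N.
ΣF_y = 0: A_y + 153.186 − 460 = 0 → A_y = 306.8 N.
ΣF_x = 0: no horizontal applied forces, so A_x = 0.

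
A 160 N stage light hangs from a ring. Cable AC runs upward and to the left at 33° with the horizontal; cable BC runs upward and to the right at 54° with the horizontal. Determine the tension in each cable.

ΣF_x = 0: −T_AC·cos33° + T_BC·cos54° = 0 → T_BC = 1.42683·T_AC.
ΣF_y = 0: T_AC·sin33° + T_BC·sin54° = 160.
Substitute: T_AC·(0.544639 + 1.42683·0.809017) = 160 → T_AC = 94.1748 ≈ 94.17 N.
Then T_BC = 1.42683 × 94.1748 = 134.4 N.

T_AC = 94.17 N, T_BC = 134.4 N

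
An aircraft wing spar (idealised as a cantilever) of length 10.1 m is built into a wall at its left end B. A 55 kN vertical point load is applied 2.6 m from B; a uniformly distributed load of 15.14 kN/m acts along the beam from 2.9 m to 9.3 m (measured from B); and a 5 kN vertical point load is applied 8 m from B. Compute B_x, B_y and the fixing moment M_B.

Resultant of the distributed load: 15.14 × 6.4 = 96.896 kN at 6.1 m from B.
ΣF_x = 0: B_x = 0.
ΣF_y = 0: B_y − 55 − 15.14·6.4 − 5 = 0 → B_y = 156.9 kN.
ΣM about B: M_B − 55·2.6 − (15.14·6.4)·6.1 − 5·8 = 0 → M_B = 774.1 kN·m.

B_x = 0, B_y = 156.9 kN, M_B = 774.1 kN·m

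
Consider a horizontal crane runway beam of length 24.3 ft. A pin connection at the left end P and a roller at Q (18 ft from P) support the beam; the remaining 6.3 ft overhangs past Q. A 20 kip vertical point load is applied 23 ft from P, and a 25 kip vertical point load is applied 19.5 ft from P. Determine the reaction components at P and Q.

Moments about P: Q_y·18 − 20·23 − 25·19.5 = 0 → Q_y = 947.5/18 = 52.6389 ≈ 52.64 kip.
ΣF_y = 0: P_y + 52.6389 − 20 − 25 = 0 → P_y = -7.639 kip.
ΣF_x = 0: no horizontal applied forces, so P_x = 0.

P_x = 0, P_y = -7.639 kip, Q_y = 52.64 kip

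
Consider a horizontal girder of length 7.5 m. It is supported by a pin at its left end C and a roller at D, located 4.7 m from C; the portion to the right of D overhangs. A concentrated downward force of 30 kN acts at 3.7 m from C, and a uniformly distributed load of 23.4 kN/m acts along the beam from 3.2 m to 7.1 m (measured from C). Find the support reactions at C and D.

C_x = 0, C_y = -2.355 kN, D_y = 123.6 kN

Resultant of the distributed load: 23.4 × 3.9 = 91.26 kN at 5.15 m from C.
Moments about C: D_y·4.7 − 30·3.7 − (23.4·3.9)·5.15 = 0 → D_y = 580.989/4.7 = 123.615 ≈ 123.6 kN.
ΣF_y = 0: C_y + 123.615 − 30 − 23.4·3.9 = 0 → C_y = -2.355 kN.
ΣF_x = 0: no horizontal applied forces, so C_x = 0.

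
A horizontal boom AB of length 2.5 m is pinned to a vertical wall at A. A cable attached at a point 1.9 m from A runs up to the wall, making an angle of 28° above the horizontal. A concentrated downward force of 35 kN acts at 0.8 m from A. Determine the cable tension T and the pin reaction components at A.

ΣM about A: T·sin28°·1.9 − 35·0.8 = 0 → T = 28/(1.9·0.469472) = 31.3902 ≈ 31.39 kN.
ΣF_x = 0: A_x − T·cos28° = 0 → A_x = 31.3902 × 0.882948 = 27.72 kN.
ΣF_y = 0: A_y + T·sin28° − 35 = 0 → A_y = 35 − 31.3902 × 0.469472 = 20.26 kN.

T = 31.39 kN, A_x = 27.72 kN, A_y = 20.26 kN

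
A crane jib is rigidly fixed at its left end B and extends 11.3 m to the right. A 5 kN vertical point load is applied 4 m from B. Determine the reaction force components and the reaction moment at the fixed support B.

ΣF_x = 0: B_x = 0.
ΣF_y = 0: B_y − 5 = 0 → B_y = 5.000 kN.
ΣM about B: M_B − 5·4 = 0 → M_B = 20.00 kN·m.

B_x = 0, B_y = 5.000 kN, M_B = 20.00 kN·m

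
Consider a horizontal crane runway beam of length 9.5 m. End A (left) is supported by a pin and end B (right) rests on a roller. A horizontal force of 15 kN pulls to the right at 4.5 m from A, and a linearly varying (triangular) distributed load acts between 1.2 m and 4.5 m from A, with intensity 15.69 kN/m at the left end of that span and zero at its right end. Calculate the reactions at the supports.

A_x = -15.00 kN, A_y = 19.62 kN, B_y = 6.268 kN

Resultant of the triangular load: ½ × 15.69 × 3.3 = 25.8885 kN, acting at 2.3 m from A (one-third of the span from the peak).
Taking moments about A: B_y·9.5 − (½·15.69·3.3)·2.3 = 0 → B_y = 59.54355/9.5 = 6.26774 ≈ 6.268 kN.
ΣF_y = 0: A_y + 6.26774 − ½·15.69·3.3 = 0 → A_y = 19.62 kN.
ΣF_x = 0: A_x + 15 = 0 → A_x = -15.00 kN.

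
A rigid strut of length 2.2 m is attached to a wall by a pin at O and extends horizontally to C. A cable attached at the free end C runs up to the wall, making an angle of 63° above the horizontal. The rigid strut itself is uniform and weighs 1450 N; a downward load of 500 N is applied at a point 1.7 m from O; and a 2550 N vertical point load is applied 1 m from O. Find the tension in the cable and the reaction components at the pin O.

T = 2548 N, O_x = 1157 N, O_y = 2230 N

ΣM about O: T·sin63°·2.2 − 1450·1.1 − 500·1.7 − 2550·1 = 0 → T = 4995/(2.2·0.891007) = 2548.19 ≈ 2548 N.
ΣF_x = 0: O_x − T·cos63° = 0 → O_x = 2548.19 × 0.45399 = 1157 N.
ΣF_y = 0: O_y + T·sin63° − 1450 − 500 − 2550 = 0 → O_y = 4500 − 2548.19 × 0.891007 = 2230 N.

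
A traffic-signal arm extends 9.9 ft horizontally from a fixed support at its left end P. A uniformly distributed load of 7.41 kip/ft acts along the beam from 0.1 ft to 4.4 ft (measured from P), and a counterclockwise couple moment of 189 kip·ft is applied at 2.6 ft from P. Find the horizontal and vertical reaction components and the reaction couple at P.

P_x = 0, P_y = 31.86 kip, M_P = -117.3 kip·ft

Resultant of the distributed load: 7.41 × 4.3 = 31.863 kip at 2.25 ft from P.
ΣF_x = 0: P_x = 0.
ΣF_y = 0: P_y − 7.41·4.3 = 0 → P_y = 31.86 kip.
ΣM about P: M_P − (7.41·4.3)·2.25 + 189 = 0 → M_P = -117.3 kip·ft.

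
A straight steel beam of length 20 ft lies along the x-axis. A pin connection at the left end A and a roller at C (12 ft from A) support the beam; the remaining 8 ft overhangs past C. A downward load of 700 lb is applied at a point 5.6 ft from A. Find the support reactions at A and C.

Taking moments about A: C_y·12 − 700·5.6 = 0 → C_y = 3920/12 = 326.667 ≈ 326.7 lb.
ΣF_y = 0: A_y + 326.667 − 700 = 0 → A_y = 373.3 lb.
ΣF_x = 0: no horizontal applied forces, so A_x = 0.

A_x = 0, A_y = 373.3 lb, C_y = 326.7 lb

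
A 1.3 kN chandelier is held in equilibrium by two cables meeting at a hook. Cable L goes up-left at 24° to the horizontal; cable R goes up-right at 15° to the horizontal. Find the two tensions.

T_L = 1.995 kN, T_R = 1.887 kN

ΣF_x = 0: −T_L·cos24° + T_R·cos15° = 0 → T_R = 0.945772·T_L.
ΣF_y = 0: T_L·sin24° + T_R·sin15° = 1.3.
Substitute: T_L·(0.406737 + 0.945772·0.258819) = 1.3 → T_L = 1.99533 ≈ 1.995 kN.
Then T_R = 0.945772 × 1.99533 = 1.887 kN.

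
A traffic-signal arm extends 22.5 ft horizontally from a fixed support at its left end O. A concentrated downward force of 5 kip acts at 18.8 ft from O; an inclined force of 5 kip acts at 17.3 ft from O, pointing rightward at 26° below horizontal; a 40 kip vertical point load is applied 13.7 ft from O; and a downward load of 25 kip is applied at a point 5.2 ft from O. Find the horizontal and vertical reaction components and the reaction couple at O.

ΣF_x = 0: O_x + 5·cos26° = 0 → O_x = -4.494 kip.
ΣF_y = 0: O_y − 5 − 5·sin26° − 40 − 25 = 0 → O_y = 72.19 kip.
ΣM about O: M_O − 5·18.8 − 5·sin26°·17.3 − 40·13.7 − 25·5.2 = 0 → M_O = 809.9 kip·ft.

O_x = -4.494 kip, O_y = 72.19 kip, M_O = 809.9 kip·ft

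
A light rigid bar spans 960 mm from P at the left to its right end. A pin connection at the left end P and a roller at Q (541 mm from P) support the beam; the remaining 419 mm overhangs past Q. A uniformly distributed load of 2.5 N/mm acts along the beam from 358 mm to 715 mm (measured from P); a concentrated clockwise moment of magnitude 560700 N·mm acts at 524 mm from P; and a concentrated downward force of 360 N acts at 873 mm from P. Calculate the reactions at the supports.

Resultant of the distributed load: 2.5 × 357 = 892.5 N at 536.5 mm from P.
Moments about P: Q_y·541 − (2.5·357)·536.5 − 560700 − 360·873 = 0 → Q_y = 1353806.25/541 = 2502.41 ≈ 2502 N.
ΣF_y = 0: P_y + 2502.41 − 2.5·357 − 360 = 0 → P_y = -1250 N.
ΣF_x = 0: no horizontal applied forces, so P_x = 0.

P_x = 0, P_y = -1250 N, Q_y = 2502 N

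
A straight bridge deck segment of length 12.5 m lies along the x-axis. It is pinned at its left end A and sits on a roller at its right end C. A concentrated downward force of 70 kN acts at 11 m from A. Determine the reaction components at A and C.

A_x = 0, A_y = 8.400 kN, C_y = 61.60 kN

Moments about A: C_y·12.5 − 70·11 = 0 → C_y = 770/12.5 = 61.60 kN.
ΣF_y = 0: A_y + 61.6 − 70 = 0 → A_y = 8.400 kN.
ΣF_x = 0: no horizontal applied forces, so A_x = 0.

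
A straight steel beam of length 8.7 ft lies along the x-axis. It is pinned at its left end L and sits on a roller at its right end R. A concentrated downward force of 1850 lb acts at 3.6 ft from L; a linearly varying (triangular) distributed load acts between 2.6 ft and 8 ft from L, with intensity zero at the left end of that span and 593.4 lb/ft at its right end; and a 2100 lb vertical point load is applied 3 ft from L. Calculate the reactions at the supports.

Resultant of the triangular load: ½ × 593.4 × 5.4 = 1602.18 lb, acting at 6.2 ft from L (one-third of the span from the peak).
ΣM about L: R_y·8.7 − 1850·3.6 − (½·593.4·5.4)·6.2 − 2100·3 = 0 → R_y = 22893.516/8.7 = 2631.44 ≈ 2631 lb.
ΣF_y = 0: L_y + 2631.44 − 1850 − ½·593.4·5.4 − 2100 = 0 → L_y = 2921 lb.
ΣF_x = 0: no horizontal applied forces, so L_x = 0.

L_x = 0, L_y = 2921 lb, R_y = 2631 lb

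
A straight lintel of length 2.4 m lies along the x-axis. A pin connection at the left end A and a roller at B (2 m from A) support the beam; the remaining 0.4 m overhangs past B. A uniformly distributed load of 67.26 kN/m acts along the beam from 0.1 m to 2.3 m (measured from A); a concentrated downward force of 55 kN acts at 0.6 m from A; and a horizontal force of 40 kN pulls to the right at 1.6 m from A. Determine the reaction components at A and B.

A_x = -40.00 kN, A_y = 97.69 kN, B_y = 105.3 kN

Resultant of the distributed load: 67.26 × 2.2 = 147.972 kN at 1.2 m from A.
Moments about A: B_y·2 − (67.26·2.2)·1.2 − 55·0.6 = 0 → B_y = 210.5664/2 = 105.283 ≈ 105.3 kN.
ΣF_y = 0: A_y + 105.283 − 67.26·2.2 − 55 = 0 → A_y = 97.69 kN.
ΣF_x = 0: A_x + 40 = 0 → A_x = -40.00 kN.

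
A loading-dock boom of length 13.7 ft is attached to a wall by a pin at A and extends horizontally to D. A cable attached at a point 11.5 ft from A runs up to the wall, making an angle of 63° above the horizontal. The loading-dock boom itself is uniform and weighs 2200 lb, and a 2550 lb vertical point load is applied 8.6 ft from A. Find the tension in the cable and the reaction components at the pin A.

T = 3611 lb, A_x = 1639 lb, A_y = 1533 lb

ΣM about A: T·sin63°·11.5 − 2200·6.85 − 2550·8.6 = 0 → T = 37000/(11.5·0.891007) = 3610.96 ≈ 3611 lb.
ΣF_x = 0: A_x − T·cos63° = 0 → A_x = 3610.96 × 0.45399 = 1639 lb.
ΣF_y = 0: A_y + T·sin63° − 2200 − 2550 = 0 → A_y = 4750 − 3610.96 × 0.891007 = 1533 lb.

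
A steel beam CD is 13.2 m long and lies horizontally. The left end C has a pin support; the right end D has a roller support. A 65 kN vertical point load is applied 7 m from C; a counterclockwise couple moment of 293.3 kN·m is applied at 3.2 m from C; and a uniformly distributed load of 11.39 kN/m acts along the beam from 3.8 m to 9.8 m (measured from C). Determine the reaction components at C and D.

C_x = 0, C_y = 85.88 kN, D_y = 47.46 kN

Resultant of the distributed load: 11.39 × 6 = 68.34 kN at 6.8 m from C.
Taking moments about C: D_y·13.2 − 65·7 + 293.3 − (11.39·6)·6.8 = 0 → D_y = 626.412/13.2 = 47.4555 ≈ 47.46 kN.
ΣF_y = 0: C_y + 47.4555 − 65 − 11.39·6 = 0 → C_y = 85.88 kN.
ΣF_x = 0: no horizontal applied forces, so C_x = 0.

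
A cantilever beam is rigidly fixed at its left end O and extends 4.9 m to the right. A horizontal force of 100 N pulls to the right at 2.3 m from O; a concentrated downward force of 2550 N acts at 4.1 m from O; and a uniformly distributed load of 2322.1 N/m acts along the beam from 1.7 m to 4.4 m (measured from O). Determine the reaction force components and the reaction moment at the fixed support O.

O_x = -100.0 N, O_y = 8820 N, M_O = 29580 N·m

Resultant of the distributed load: 2322.1 × 2.7 = 6269.67 N at 3.05 m from O.
ΣF_x = 0: O_x + 100 = 0 → O_x = -100.0 N.
ΣF_y = 0: O_y − 2550 − 2322.1·2.7 = 0 → O_y = 8820 N.
ΣM about O: M_O − 2550·4.1 − (2322.1·2.7)·3.05 = 0 → M_O = 29580 N·m.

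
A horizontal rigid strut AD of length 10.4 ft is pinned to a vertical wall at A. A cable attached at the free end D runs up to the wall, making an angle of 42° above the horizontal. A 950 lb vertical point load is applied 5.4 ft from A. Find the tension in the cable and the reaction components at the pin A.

T = 737.2 lb, A_x = 547.8 lb, A_y = 456.7 lb

ΣM about A: T·sin42°·10.4 − 950·5.4 = 0 → T = 5130/(10.4·0.669131) = 737.179 ≈ 737.2 lb.
ΣF_x = 0: A_x − T·cos42° = 0 → A_x = 737.179 × 0.743145 = 547.8 lb.
ΣF_y = 0: A_y + T·sin42° − 950 = 0 → A_y = 950 − 737.179 × 0.669131 = 456.7 lb.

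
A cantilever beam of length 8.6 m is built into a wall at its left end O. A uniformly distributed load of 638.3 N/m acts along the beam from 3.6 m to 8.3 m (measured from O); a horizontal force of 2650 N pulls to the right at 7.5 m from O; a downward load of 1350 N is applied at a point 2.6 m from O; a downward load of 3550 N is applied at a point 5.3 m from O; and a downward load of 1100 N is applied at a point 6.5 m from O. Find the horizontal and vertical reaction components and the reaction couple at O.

O_x = -2650 N, O_y = 9000 N, M_O = 47330 N·m

Resultant of the distributed load: 638.3 × 4.7 = 3000.01 N at 5.95 m from O.
ΣF_x = 0: O_x + 2650 = 0 → O_x = -2650 N.
ΣF_y = 0: O_y − 638.3·4.7 − 1350 − 3550 − 1100 = 0 → O_y = 9000 N.
ΣM about O: M_O − (638.3·4.7)·5.95 − 1350·2.6 − 3550·5.3 − 1100·6.5 = 0 → M_O = 47330 N·m.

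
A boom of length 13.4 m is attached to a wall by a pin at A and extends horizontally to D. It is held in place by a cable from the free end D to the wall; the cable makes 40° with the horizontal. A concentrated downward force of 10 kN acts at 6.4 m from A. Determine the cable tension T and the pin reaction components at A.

T = 7.430 kN, A_x = 5.692 kN, A_y = 5.224 kN

ΣM about A: T·sin40°·13.4 − 10·6.4 = 0 → T = 64/(13.4·0.642788) = 7.43032 ≈ 7.430 kN.
ΣF_x = 0: A_x − T·cos40° = 0 → A_x = 7.43032 × 0.766044 = 5.692 kN.
ΣF_y = 0: A_y + T·sin40° − 10 = 0 → A_y = 10 − 7.43032 × 0.642788 = 5.224 kN.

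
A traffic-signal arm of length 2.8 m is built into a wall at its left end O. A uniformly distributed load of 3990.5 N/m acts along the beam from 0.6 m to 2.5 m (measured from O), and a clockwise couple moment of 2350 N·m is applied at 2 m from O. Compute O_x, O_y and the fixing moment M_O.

O_x = 0, O_y = 7582 N, M_O = 14100 N·m

Resultant of the distributed load: 3990.5 × 1.9 = 7581.95 N at 1.55 m from O.
ΣF_x = 0: O_x = 0.
ΣF_y = 0: O_y − 3990.5·1.9 = 0 → O_y = 7582 N.
ΣM about O: M_O − (3990.5·1.9)·1.55 − 2350 = 0 → M_O = 14100 N·m.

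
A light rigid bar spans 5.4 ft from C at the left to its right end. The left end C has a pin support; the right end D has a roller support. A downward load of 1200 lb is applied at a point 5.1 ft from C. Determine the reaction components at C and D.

ΣM about C: D_y·5.4 − 1200·5.1 = 0 → D_y = 6120/5.4 = 1133.33 ≈ 1133 lb.
ΣF_y = 0: C_y + 1133.33 − 1200 = 0 → C_y = 66.67 lb.
ΣF_x = 0: no horizontal applied forces, so C_x = 0.

C_x = 0, C_y = 66.67 lb, D_y = 1133 lb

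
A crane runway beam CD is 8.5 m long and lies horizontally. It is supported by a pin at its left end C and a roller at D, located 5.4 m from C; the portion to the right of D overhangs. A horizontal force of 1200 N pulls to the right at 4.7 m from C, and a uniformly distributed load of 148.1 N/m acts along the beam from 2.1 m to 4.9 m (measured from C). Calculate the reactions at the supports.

C_x = -1200 N, C_y = 145.9 N, D_y = 268.8 N

Resultant of the distributed load: 148.1 × 2.8 = 414.68 N at 3.5 m from C.
Moments about C: D_y·5.4 − (148.1·2.8)·3.5 = 0 → D_y = 1451.38/5.4 = 268.774 ≈ 268.8 N.
ΣF_y = 0: C_y + 268.774 − 148.1·2.8 = 0 → C_y = 145.9 N.
ΣF_x = 0: C_x + 1200 = 0 → C_x = -1200 N.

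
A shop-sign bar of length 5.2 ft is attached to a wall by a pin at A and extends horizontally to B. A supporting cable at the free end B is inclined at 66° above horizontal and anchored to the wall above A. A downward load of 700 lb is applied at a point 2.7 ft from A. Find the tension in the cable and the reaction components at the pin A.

T = 397.9 lb, A_x = 161.8 lb, A_y = 336.5 lb

ΣM about A: T·sin66°·5.2 − 700·2.7 = 0 → T = 1890/(5.2·0.913545) = 397.858 ≈ 397.9 lb.
ΣF_x = 0: A_x − T·cos66° = 0 → A_x = 397.858 × 0.406737 = 161.8 lb.
ΣF_y = 0: A_y + T·sin66° − 700 = 0 → A_y = 700 − 397.858 × 0.913545 = 336.5 lb.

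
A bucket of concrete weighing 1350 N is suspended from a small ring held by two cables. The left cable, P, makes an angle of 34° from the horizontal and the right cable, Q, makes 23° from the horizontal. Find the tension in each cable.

T_P = 1482 N, T_Q = 1334 N

ΣF_x = 0: −T_P·cos34° + T_Q·cos23° = 0 → T_Q = 0.900634·T_P.
ΣF_y = 0: T_P·sin34° + T_Q·sin23° = 1350.
Substitute: T_P·(0.559193 + 0.900634·0.390731) = 1350 → T_P = 1481.73 ≈ 1482 N.
Then T_Q = 0.900634 × 1481.73 = 1334 N.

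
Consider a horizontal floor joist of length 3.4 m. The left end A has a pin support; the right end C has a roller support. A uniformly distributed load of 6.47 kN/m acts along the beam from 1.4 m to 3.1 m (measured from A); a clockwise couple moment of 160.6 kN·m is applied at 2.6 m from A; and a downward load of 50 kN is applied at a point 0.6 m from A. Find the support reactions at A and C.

Resultant of the distributed load: 6.47 × 1.7 = 10.999 kN at 2.25 m from A.
Moments about A: C_y·3.4 − (6.47·1.7)·2.25 − 160.6 − 50·0.6 = 0 → C_y = 215.34775/3.4 = 63.3376 ≈ 63.34 kN.
ΣF_y = 0: A_y + 63.3376 − 6.47·1.7 − 50 = 0 → A_y = -2.339 kN.
ΣF_x = 0: no horizontal applied forces, so A_x = 0.

A_x = 0, A_y = -2.339 kN, C_y = 63.34 kN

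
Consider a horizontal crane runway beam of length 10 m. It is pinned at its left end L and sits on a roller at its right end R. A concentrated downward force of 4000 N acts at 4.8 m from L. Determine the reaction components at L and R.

L_x = 0, L_y = 2080 N, R_y = 1920 N

ΣM about L: R_y·10 − 4000·4.8 = 0 → R_y = 19200/10 = 1920 N.
ΣF_y = 0: L_y + 1920 − 4000 = 0 → L_y = 2080 N.
ΣF_x = 0: no horizontal applied forces, so L_x = 0.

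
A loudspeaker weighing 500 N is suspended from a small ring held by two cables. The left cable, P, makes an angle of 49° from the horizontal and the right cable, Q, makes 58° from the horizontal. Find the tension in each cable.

ΣF_x = 0: −T_P·cos49° + T_Q·cos58° = 0 → T_Q = 1.23804·T_P.
ΣF_y = 0: T_P·sin49° + T_Q·sin58° = 500.
Substitute: T_P·(0.75471 + 1.23804·0.848048) = 500 → T_P = 277.066 ≈ 277.1 N.
Then T_Q = 1.23804 × 277.066 = 343.0 N.

T_P = 277.1 N, T_Q = 343.0 N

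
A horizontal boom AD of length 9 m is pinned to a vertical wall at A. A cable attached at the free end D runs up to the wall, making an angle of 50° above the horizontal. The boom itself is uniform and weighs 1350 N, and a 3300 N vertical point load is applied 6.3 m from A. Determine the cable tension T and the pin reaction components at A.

ΣM about A: T·sin50°·9 − 1350·4.5 − 3300·6.3 = 0 → T = 26865/(9·0.766044) = 3896.64 ≈ 3897 N.
ΣF_x = 0: A_x − T·cos50° = 0 → A_x = 3896.64 × 0.642788 = 2505 N.
ΣF_y = 0: A_y + T·sin50° − 1350 − 3300 = 0 → A_y = 4650 − 3896.64 × 0.766044 = 1665 N.

T = 3897 N, A_x = 2505 N, A_y = 1665 N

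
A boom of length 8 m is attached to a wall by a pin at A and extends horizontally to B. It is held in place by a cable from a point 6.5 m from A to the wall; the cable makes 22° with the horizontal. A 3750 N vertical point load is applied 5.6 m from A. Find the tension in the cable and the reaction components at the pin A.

ΣM about A: T·sin22°·6.5 − 3750·5.6 = 0 → T = 21000/(6.5·0.374607) = 8624.42 ≈ 8624 N.
ΣF_x = 0: A_x − T·cos22° = 0 → A_x = 8624.42 × 0.927184 = 7996 N.
ΣF_y = 0: A_y + T·sin22° − 3750 = 0 → A_y = 3750 − 8624.42 × 0.374607 = 519.2 N.

T = 8624 N, A_x = 7996 N, A_y = 519.2 N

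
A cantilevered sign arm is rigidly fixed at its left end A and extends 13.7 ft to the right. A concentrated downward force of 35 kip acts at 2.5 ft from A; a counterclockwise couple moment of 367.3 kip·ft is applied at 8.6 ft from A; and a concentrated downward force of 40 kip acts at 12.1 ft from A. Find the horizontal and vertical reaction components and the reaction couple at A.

ΣF_x = 0: A_x = 0.
ΣF_y = 0: A_y − 35 − 40 = 0 → A_y = 75.00 kip.
ΣM about A: M_A − 35·2.5 + 367.3 − 40·12.1 = 0 → M_A = 204.2 kip·ft.

A_x = 0, A_y = 75.00 kip, M_A = 204.2 kip·ft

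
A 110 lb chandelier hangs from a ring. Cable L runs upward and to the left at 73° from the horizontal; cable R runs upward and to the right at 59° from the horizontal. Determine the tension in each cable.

ΣF_x = 0: −T_L·cos73° + T_R·cos59° = 0 → T_R = 0.56767·T_L.
ΣF_y = 0: T_L·sin73° + T_R·sin59° = 110.
Substitute: T_L·(0.956305 + 0.56767·0.857167) = 110 → T_L = 76.2357 ≈ 76.24 lb.
Then T_R = 0.56767 × 76.2357 = 43.28 lb.

T_L = 76.24 lb, T_R = 43.28 lb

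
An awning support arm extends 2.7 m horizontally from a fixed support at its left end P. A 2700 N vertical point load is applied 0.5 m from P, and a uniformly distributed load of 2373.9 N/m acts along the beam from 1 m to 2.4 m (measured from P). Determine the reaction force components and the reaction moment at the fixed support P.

Resultant of the distributed load: 2373.9 × 1.4 = 3323.46 N at 1.7 m from P.
ΣF_x = 0: P_x = 0.
ΣF_y = 0: P_y − 2700 − 2373.9·1.4 = 0 → P_y = 6023 N.
ΣM about P: M_P − 2700·0.5 − (2373.9·1.4)·1.7 = 0 → M_P = 7000 N·m.

P_x = 0, P_y = 6023 N, M_P = 7000 N·m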